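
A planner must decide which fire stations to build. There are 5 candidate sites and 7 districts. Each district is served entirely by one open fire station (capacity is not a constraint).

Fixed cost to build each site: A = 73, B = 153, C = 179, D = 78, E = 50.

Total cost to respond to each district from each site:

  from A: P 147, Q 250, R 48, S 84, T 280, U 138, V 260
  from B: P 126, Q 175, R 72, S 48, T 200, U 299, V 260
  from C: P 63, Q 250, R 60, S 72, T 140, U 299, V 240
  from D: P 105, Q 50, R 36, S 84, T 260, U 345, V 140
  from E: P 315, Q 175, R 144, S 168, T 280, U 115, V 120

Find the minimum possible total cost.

For any fixed open set, each district goes to its cheapest open site; total = fixed + service.
{D, E}: P→D 105, Q→D 50, R→D 36, S→D 84, T→D 260, U→E 115, V→E 120. Service 770; fixed 128; total 898.
{C, D, E}: P→C 63, Q→D 50, R→D 36, S→C 72, T→C 140, U→E 115, V→E 120. Service 596; fixed 307; total 903.
{B, D, E}: P→D 105, Q→D 50, R→D 36, S→B 48, T→B 200, U→E 115, V→E 120. Service 674; fixed 281; total 955.
{A, B, C, D, E}: P→C 63, Q→D 50, R→D 36, S→B 48, T→C 140, U→E 115, V→E 120. Service 572; fixed 533; total 1105.
No other subset beats 898.

Minimum total cost: 898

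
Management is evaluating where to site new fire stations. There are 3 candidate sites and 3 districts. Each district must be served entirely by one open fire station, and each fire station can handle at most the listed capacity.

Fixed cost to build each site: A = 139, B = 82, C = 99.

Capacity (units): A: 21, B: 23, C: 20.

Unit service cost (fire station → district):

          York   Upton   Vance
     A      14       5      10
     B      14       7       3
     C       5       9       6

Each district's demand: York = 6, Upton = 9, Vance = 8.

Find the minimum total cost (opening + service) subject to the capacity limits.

Open {B}: York→B 14·6=84, Upton→B 7·9=63, Vance→B 3·8=24.
Loads: B carries 23/23. Service 171; fixed 82; total 253.
Next best feasible plan costs 298.

Minimum total cost: 253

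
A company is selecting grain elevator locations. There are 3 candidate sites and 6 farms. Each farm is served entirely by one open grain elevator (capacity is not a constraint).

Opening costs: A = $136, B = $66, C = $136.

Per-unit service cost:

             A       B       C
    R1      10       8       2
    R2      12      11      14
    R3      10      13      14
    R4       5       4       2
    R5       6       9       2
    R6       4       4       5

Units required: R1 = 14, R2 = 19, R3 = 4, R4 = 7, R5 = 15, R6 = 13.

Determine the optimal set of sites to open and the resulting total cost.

Open B and C; minimum total cost 587.

For any fixed open set, each farm goes to its cheapest open site; total = fixed + service.
{B, C}: R1→C 2·14=28, R2→B 11·19=209, R3→B 13·4=52, R4→C 2·7=14, R5→C 2·15=30, R6→B 4·13=52. Service 385; fixed 202; total 587.
{C}: service 459 + fixed 136 = 595
{B}: service 588 + fixed 66 = 654
{A, B, C}: R1→C 2·14=28, R2→B 11·19=209, R3→A 10·4=40, R4→C 2·7=14, R5→C 2·15=30, R6→A 4·13=52. Service 373; fixed 338; total 711.
No other subset beats 587.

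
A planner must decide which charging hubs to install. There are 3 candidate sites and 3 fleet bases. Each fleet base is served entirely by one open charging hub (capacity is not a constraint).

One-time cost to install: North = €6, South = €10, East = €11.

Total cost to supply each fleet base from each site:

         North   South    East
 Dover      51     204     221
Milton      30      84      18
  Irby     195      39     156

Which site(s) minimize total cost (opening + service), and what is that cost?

Open North, South and East; minimum total cost 135.

For any fixed open set, each fleet base goes to its cheapest open site; total = fixed + service.
{North, South, East}: Dover→North 51, Milton→East 18, Irby→South 39. Service 108; fixed 27; total 135.
{North, South}: Dover→North 51, Milton→North 30, Irby→South 39. Service 120; fixed 16; total 136.
{North, East}: Dover→North 51, Milton→East 18, Irby→East 156. Service 225; fixed 17; total 242.
{North}: service 276 + fixed 6 = 282
No other subset beats 135.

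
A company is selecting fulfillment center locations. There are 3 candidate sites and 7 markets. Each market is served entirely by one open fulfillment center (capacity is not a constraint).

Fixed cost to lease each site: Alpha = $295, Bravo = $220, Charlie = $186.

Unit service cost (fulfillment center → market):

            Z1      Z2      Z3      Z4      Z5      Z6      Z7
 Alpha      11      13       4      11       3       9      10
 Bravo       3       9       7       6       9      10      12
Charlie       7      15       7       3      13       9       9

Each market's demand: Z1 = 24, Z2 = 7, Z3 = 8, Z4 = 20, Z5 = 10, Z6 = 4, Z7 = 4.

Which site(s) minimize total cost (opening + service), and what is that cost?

For any fixed open set, each market goes to its cheapest open site; total = fixed + service.
{Bravo}: Z1→Bravo 3·24=72, Z2→Bravo 9·7=63, Z3→Bravo 7·8=56, Z4→Bravo 6·20=120, Z5→Bravo 9·10=90, Z6→Bravo 10·4=40, Z7→Bravo 12·4=48. Service 489; fixed 220; total 709.
{Charlie}: Z1→Charlie 7·24=168, Z2→Charlie 15·7=105, Z3→Charlie 7·8=56, Z4→Charlie 3·20=60, Z5→Charlie 13·10=130, Z6→Charlie 9·4=36, Z7→Charlie 9·4=36. Service 591; fixed 186; total 777.
{Bravo, Charlie}: service 413 + fixed 406 = 819
{Alpha, Bravo, Charlie}: service 329 + fixed 701 = 1030
No other subset beats 709.

Open Bravo only; minimum total cost 709.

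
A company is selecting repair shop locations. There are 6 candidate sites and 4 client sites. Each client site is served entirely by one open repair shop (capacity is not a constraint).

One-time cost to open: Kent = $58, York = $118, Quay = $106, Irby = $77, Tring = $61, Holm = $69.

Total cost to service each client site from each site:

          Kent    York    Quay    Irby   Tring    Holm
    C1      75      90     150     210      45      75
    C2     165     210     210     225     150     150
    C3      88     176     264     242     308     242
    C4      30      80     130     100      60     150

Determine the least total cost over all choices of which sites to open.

For any fixed open set, each client site goes to its cheapest open site; total = fixed + service.
{Kent}: C1→Kent 75, C2→Kent 165, C3→Kent 88, C4→Kent 30. Service 358; fixed 58; total 416.
{Kent, Tring}: service 313 + fixed 119 = 432
{Kent, Holm}: service 343 + fixed 127 = 470
{Kent, York, Quay, Irby, Tring, Holm}: service 313 + fixed 489 = 802
No other subset beats 416.

Minimum total cost: 416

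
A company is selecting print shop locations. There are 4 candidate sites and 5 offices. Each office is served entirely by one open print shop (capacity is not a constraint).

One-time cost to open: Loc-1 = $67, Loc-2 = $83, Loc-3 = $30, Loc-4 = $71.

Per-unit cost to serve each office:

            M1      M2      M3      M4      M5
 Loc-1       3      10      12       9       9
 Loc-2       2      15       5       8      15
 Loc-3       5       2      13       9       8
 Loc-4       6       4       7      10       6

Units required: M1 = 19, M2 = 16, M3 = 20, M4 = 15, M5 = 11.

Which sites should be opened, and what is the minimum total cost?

For any fixed open set, each office goes to its cheapest open site; total = fixed + service.
{Loc-2, Loc-3}: M1→Loc-2 2·19=38, M2→Loc-3 2·16=32, M3→Loc-2 5·20=100, M4→Loc-2 8·15=120, M5→Loc-3 8·11=88. Service 378; fixed 113; total 491.
{Loc-2, Loc-3, Loc-4}: service 356 + fixed 184 = 540
{Loc-2, Loc-4}: M1→Loc-2 2·19=38, M2→Loc-4 4·16=64, M3→Loc-2 5·20=100, M4→Loc-2 8·15=120, M5→Loc-4 6·11=66. Service 388; fixed 154; total 542.
{Loc-1, Loc-2, Loc-3, Loc-4}: service 356 + fixed 251 = 607
No other subset beats 491.

Open Loc-2 and Loc-3; minimum total cost 491.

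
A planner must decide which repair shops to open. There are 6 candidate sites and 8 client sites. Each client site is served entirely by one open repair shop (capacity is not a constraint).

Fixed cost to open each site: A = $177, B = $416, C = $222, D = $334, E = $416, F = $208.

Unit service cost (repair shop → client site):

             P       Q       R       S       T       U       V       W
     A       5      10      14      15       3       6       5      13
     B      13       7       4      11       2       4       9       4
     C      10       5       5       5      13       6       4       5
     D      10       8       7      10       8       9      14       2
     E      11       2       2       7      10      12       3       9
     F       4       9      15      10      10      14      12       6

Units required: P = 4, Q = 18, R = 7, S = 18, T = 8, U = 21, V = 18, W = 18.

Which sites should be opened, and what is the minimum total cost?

Open C only; minimum total cost 869.

For any fixed open set, each client site goes to its cheapest open site; total = fixed + service.
{C}: P→C 10·4=40, Q→C 5·18=90, R→C 5·7=35, S→C 5·18=90, T→C 13·8=104, U→C 6·21=126, V→C 4·18=72, W→C 5·18=90. Service 647; fixed 222; total 869.
{A, C}: service 547 + fixed 399 = 946
{C, F}: service 599 + fixed 430 = 1029
{A, B, C, D, E, F}: service 346 + fixed 1773 = 2119
No other subset beats 869.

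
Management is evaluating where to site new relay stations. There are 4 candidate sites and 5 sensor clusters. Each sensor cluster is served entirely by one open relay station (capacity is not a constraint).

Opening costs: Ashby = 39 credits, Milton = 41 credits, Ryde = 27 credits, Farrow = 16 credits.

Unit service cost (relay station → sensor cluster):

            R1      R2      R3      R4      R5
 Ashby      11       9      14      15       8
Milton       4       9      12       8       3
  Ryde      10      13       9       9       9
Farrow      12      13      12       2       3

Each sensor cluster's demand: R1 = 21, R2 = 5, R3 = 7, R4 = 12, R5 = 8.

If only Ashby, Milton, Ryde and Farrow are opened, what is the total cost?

Total cost: 363

Each sensor cluster is assigned to its cheapest site among the open ones.
{Ashby, Milton, Ryde, Farrow}: R1→Milton 4·21=84, R2→Ashby 9·5=45, R3→Ryde 9·7=63, R4→Farrow 2·12=24, R5→Milton 3·8=24. Service 240; fixed 123; total 363.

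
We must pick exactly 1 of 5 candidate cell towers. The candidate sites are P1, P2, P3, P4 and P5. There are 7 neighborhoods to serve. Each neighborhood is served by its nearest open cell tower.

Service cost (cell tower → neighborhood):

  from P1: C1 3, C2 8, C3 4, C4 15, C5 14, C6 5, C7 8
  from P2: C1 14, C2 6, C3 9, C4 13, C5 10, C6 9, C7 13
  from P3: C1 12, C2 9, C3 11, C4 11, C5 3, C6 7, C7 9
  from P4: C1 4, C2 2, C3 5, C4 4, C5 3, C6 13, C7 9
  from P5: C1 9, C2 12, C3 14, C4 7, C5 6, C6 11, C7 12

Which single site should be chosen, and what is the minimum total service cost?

With exactly 1 open, each neighborhood uses its cheapest among the chosen.
{P4}: C1→P4 4, C2→P4 2, C3→P4 5, C4→P4 4, C5→P4 3, C6→P4 13, C7→P4 9. Service cost 40.
{P1}: service cost 57
{P3}: service cost 62
Among all 5 size-1 choices, {P4} is lowest.

Choose P4 only; total service cost 40.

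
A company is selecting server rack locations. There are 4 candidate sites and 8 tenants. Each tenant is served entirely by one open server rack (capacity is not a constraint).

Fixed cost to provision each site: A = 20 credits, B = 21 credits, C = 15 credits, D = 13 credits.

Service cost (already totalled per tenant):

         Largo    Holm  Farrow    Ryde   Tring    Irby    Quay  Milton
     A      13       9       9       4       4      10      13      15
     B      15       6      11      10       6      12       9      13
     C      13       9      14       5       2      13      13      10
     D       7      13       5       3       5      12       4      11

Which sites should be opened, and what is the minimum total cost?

For any fixed open set, each tenant goes to its cheapest open site; total = fixed + service.
{D}: Largo→D 7, Holm→D 13, Farrow→D 5, Ryde→D 3, Tring→D 5, Irby→D 12, Quay→D 4, Milton→D 11. Service 60; fixed 13; total 73.
{C, D}: service 52 + fixed 28 = 80
{A, D}: Largo→D 7, Holm→A 9, Farrow→D 5, Ryde→D 3, Tring→A 4, Irby→A 10, Quay→D 4, Milton→D 11. Service 53; fixed 33; total 86.
{A, B, C, D}: Largo→D 7, Holm→B 6, Farrow→D 5, Ryde→D 3, Tring→C 2, Irby→A 10, Quay→D 4, Milton→C 10. Service 47; fixed 69; total 116.
(All 15 nonempty subsets were checked; D only is lowest.)

Open D only; minimum total cost 73.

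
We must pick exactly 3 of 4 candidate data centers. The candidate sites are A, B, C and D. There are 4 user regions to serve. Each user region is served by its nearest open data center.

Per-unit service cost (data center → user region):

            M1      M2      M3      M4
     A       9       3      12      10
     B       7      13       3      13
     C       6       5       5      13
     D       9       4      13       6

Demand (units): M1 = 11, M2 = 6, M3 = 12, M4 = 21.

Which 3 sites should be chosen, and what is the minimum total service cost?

With exactly 3 open, each user region uses its cheapest among the chosen.
{B, C, D}: M1→C 6·11=66, M2→D 4·6=24, M3→B 3·12=36, M4→D 6·21=126. Service cost 252.
{A, B, D}: service cost 257
{A, C, D}: service cost 270
Among all 4 size-3 choices, {B, C, D} is lowest.

Choose B, C and D; total service cost 252.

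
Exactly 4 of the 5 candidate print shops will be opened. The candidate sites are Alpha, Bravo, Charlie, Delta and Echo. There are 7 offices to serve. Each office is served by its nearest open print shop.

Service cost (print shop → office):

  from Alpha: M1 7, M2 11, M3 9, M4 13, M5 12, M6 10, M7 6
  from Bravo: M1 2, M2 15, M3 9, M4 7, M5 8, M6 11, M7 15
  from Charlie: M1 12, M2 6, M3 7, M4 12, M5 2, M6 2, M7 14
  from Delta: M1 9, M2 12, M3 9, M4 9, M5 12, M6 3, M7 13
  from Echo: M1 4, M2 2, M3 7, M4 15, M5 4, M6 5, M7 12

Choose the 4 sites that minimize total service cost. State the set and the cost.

With exactly 4 open, each office uses its cheapest among the chosen.
{Alpha, Bravo, Charlie, Echo}: M1→Bravo 2, M2→Echo 2, M3→Charlie 7, M4→Bravo 7, M5→Charlie 2, M6→Charlie 2, M7→Alpha 6. Service cost 28.
{Alpha, Bravo, Delta, Echo}: service cost 31
{Alpha, Bravo, Charlie, Delta}: service cost 32
Among all 5 size-4 choices, {Alpha, Bravo, Charlie, Echo} is lowest.

Choose Alpha, Bravo, Charlie and Echo; total service cost 28.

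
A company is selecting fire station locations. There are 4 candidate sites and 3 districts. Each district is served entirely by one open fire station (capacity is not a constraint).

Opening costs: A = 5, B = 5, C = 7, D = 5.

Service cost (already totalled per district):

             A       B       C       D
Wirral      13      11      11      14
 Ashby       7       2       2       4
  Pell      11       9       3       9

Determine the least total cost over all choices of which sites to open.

Minimum total cost: 23

For any fixed open set, each district goes to its cheapest open site; total = fixed + service.
{C}: Wirral→C 11, Ashby→C 2, Pell→C 3. Service 16; fixed 7; total 23.
{B}: service 22 + fixed 5 = 27
{A, C}: service 16 + fixed 12 = 28
{A, B, C, D}: service 16 + fixed 22 = 38
No other subset beats 23.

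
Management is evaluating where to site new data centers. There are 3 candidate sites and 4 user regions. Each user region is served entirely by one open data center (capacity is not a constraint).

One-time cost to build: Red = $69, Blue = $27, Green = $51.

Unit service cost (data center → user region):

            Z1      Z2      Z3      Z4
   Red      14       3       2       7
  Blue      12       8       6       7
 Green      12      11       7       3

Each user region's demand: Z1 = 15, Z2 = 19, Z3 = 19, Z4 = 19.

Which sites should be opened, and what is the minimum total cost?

Open Red and Green; minimum total cost 452.

For any fixed open set, each user region goes to its cheapest open site; total = fixed + service.
{Red, Green}: Z1→Green 12·15=180, Z2→Red 3·19=57, Z3→Red 2·19=38, Z4→Green 3·19=57. Service 332; fixed 120; total 452.
{Red, Blue, Green}: service 332 + fixed 147 = 479
{Red, Blue}: service 408 + fixed 96 = 504
{Blue}: Z1→Blue 12·15=180, Z2→Blue 8·19=152, Z3→Blue 6·19=114, Z4→Blue 7·19=133. Service 579; fixed 27; total 606.
(All 7 nonempty subsets were checked; Red and Green is lowest.)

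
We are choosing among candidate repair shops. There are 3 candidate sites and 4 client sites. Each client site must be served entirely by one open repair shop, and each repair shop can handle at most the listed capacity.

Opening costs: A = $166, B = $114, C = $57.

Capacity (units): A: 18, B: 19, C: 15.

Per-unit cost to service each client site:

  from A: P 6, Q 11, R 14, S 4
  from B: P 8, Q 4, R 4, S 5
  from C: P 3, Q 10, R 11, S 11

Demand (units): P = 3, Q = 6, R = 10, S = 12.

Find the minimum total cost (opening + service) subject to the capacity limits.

Open {B, C}: P→C 3·3=9, Q→B 4·6=24, R→C 11·10=110, S→B 5·12=60.
Loads: B carries 18/19, C carries 13/15. Service 203; fixed 171; total 374.
Next best feasible plan costs 376.

Minimum total cost: 374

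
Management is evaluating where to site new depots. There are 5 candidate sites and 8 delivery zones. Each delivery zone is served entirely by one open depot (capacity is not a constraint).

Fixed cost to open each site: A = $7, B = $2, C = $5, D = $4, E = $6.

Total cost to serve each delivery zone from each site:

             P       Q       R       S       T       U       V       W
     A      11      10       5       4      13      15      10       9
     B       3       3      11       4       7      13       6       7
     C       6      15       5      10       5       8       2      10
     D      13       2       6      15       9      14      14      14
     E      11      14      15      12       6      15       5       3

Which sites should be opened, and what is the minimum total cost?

For any fixed open set, each delivery zone goes to its cheapest open site; total = fixed + service.
{B, C}: P→B 3, Q→B 3, R→C 5, S→B 4, T→C 5, U→C 8, V→C 2, W→B 7. Service 37; fixed 7; total 44.
{B, C, E}: P→B 3, Q→B 3, R→C 5, S→B 4, T→C 5, U→C 8, V→C 2, W→E 3. Service 33; fixed 13; total 46.
{B, C, D}: P→B 3, Q→D 2, R→C 5, S→B 4, T→C 5, U→C 8, V→C 2, W→B 7. Service 36; fixed 11; total 47.
{A, B, C, D, E}: service 32 + fixed 24 = 56
No other subset beats 44.

Open B and C; minimum total cost 44.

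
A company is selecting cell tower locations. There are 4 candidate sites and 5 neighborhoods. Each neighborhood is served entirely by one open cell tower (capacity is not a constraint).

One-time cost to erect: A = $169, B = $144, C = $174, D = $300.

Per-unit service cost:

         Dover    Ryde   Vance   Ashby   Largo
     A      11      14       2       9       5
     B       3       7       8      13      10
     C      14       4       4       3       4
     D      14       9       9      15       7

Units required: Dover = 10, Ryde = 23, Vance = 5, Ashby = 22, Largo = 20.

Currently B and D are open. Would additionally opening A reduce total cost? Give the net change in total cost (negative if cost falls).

Current service cost with {B, D}: 657.
Adding A: each neighborhood re-picks its cheapest; new service cost 499, saving 158.
Extra fixed cost: 169. Net change = 169 − 158 = 11.
(Totals: 1101 → 1112.)

No — net change +11 (cost rises by 11).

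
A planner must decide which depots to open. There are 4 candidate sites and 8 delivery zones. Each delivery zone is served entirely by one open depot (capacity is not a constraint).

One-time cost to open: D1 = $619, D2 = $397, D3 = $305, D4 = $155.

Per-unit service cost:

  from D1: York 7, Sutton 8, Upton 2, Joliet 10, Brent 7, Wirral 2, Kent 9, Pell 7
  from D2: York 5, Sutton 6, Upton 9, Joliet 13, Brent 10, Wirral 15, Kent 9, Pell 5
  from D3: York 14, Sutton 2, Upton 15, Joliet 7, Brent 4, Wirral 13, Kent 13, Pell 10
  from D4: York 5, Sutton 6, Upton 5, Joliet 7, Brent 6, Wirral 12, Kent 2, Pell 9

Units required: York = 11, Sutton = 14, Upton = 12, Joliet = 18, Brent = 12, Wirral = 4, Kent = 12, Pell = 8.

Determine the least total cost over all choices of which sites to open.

For any fixed open set, each delivery zone goes to its cheapest open site; total = fixed + service.
{D4}: York→D4 5·11=55, Sutton→D4 6·14=84, Upton→D4 5·12=60, Joliet→D4 7·18=126, Brent→D4 6·12=72, Wirral→D4 12·4=48, Kent→D4 2·12=24, Pell→D4 9·8=72. Service 541; fixed 155; total 696.
{D3, D4}: service 461 + fixed 460 = 921
{D2, D4}: York→D2 5·11=55, Sutton→D2 6·14=84, Upton→D4 5·12=60, Joliet→D4 7·18=126, Brent→D4 6·12=72, Wirral→D4 12·4=48, Kent→D4 2·12=24, Pell→D2 5·8=40. Service 509; fixed 552; total 1061.
{D1, D2, D3, D4}: service 353 + fixed 1476 = 1829
No other subset beats 696.

Minimum total cost: 696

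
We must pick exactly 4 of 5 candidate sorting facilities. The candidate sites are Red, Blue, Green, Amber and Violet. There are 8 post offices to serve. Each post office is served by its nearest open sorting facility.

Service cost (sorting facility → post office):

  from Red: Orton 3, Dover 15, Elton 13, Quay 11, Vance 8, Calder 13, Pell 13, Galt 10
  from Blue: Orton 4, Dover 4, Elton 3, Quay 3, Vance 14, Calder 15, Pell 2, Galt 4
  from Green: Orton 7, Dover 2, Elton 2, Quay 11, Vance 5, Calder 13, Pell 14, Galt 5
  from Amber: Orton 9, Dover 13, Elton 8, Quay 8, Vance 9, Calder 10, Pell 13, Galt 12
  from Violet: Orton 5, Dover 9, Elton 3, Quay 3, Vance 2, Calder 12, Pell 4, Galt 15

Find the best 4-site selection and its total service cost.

Choose Blue, Green, Amber and Violet; total service cost 29.

With exactly 4 open, each post office uses its cheapest among the chosen.
{Blue, Green, Amber, Violet}: Orton→Blue 4, Dover→Green 2, Elton→Green 2, Quay→Blue 3, Vance→Violet 2, Calder→Amber 10, Pell→Blue 2, Galt→Blue 4. Service cost 29.
{Red, Blue, Green, Violet}: service cost 30
{Red, Blue, Green, Amber}: service cost 31
Among all 5 size-4 choices, {Blue, Green, Amber, Violet} is lowest.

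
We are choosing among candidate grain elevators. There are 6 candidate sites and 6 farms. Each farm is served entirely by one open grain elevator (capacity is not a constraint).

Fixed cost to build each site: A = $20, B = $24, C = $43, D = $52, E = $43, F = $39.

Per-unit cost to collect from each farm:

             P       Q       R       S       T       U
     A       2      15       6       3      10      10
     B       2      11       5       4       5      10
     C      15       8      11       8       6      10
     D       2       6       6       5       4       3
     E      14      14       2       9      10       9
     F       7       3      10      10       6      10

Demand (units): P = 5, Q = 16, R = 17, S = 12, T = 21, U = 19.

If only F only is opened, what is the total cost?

Total cost: 728

Each farm is assigned to its cheapest site among the open ones.
{F}: P→F 7·5=35, Q→F 3·16=48, R→F 10·17=170, S→F 10·12=120, T→F 6·21=126, U→F 10·19=190. Service 689; fixed 39; total 728.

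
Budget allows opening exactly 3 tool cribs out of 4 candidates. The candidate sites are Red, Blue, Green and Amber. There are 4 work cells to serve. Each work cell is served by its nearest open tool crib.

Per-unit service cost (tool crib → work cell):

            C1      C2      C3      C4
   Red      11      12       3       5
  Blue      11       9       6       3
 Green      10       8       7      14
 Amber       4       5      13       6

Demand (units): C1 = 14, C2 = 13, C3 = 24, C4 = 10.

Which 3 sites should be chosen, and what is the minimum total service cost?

Choose Red, Blue and Amber; total service cost 223.

With exactly 3 open, each work cell uses its cheapest among the chosen.
{Red, Blue, Amber}: C1→Amber 4·14=56, C2→Amber 5·13=65, C3→Red 3·24=72, C4→Blue 3·10=30. Service cost 223.
{Red, Green, Amber}: service cost 243
{Blue, Green, Amber}: service cost 295
Among all 4 size-3 choices, {Red, Blue, Amber} is lowest.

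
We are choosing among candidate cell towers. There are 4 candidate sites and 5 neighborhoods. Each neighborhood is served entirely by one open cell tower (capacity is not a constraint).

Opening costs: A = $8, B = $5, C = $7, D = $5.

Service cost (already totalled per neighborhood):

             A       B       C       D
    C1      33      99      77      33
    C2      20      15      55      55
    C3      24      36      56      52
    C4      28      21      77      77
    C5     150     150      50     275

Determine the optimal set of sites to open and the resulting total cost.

Open A, B and C; minimum total cost 163.

For any fixed open set, each neighborhood goes to its cheapest open site; total = fixed + service.
{A, B, C}: C1→A 33, C2→B 15, C3→A 24, C4→B 21, C5→C 50. Service 143; fixed 20; total 163.
{A, B, C, D}: service 143 + fixed 25 = 168
{A, C}: service 155 + fixed 15 = 170
{B}: service 321 + fixed 5 = 326
No other subset beats 163.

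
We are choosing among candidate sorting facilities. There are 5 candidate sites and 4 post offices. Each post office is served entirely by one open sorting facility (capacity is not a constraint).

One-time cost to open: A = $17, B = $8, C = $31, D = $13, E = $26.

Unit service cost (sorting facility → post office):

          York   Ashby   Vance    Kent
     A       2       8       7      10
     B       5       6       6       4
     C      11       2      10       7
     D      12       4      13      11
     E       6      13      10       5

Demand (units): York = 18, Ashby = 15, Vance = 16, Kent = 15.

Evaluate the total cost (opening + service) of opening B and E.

Total cost: 370

Each post office is assigned to its cheapest site among the open ones.
{B, E}: York→B 5·18=90, Ashby→B 6·15=90, Vance→B 6·16=96, Kent→B 4·15=60. Service 336; fixed 34; total 370.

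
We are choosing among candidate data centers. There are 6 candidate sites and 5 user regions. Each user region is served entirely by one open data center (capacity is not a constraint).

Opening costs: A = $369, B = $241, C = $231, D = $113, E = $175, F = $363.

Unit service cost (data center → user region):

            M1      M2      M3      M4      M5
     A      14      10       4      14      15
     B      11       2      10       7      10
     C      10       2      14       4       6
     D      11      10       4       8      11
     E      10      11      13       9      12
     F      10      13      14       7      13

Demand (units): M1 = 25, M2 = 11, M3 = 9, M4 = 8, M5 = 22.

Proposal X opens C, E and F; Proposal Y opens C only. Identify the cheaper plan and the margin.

Proposal X: {C, E, F}: M1→C 10·25=250, M2→C 2·11=22, M3→E 13·9=117, M4→C 4·8=32, M5→C 6·22=132. Service 553; fixed 769; total 1322.
Proposal Y: {C}: M1→C 10·25=250, M2→C 2·11=22, M3→C 14·9=126, M4→C 4·8=32, M5→C 6·22=132. Service 562; fixed 231; total 793.
Difference: |1322 − 793| = 529.

Proposal Y is cheaper by 529.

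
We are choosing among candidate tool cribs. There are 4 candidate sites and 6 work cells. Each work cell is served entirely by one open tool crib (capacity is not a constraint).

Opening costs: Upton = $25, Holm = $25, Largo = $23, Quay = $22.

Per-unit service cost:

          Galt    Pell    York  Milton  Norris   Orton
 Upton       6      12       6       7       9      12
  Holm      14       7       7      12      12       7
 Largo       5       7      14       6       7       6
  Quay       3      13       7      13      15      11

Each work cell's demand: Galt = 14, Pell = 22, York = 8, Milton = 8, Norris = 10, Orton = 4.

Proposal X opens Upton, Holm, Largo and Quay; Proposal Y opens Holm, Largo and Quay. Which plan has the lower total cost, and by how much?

Proposal Y is cheaper by 17.

Proposal X: {Upton, Holm, Largo, Quay}: Galt→Quay 3·14=42, Pell→Holm 7·22=154, York→Upton 6·8=48, Milton→Largo 6·8=48, Norris→Largo 7·10=70, Orton→Largo 6·4=24. Service 386; fixed 95; total 481.
Proposal Y: {Holm, Largo, Quay}: Galt→Quay 3·14=42, Pell→Holm 7·22=154, York→Holm 7·8=56, Milton→Largo 6·8=48, Norris→Largo 7·10=70, Orton→Largo 6·4=24. Service 394; fixed 70; total 464.
Difference: |481 − 464| = 17.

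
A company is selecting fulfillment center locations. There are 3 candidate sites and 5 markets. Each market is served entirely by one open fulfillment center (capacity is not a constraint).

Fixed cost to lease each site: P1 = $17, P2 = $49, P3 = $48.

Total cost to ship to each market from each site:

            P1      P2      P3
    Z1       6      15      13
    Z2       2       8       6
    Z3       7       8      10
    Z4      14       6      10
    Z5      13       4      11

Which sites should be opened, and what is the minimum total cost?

For any fixed open set, each market goes to its cheapest open site; total = fixed + service.
{P1}: Z1→P1 6, Z2→P1 2, Z3→P1 7, Z4→P1 14, Z5→P1 13. Service 42; fixed 17; total 59.
{P2}: service 41 + fixed 49 = 90
{P1, P2}: Z1→P1 6, Z2→P1 2, Z3→P1 7, Z4→P2 6, Z5→P2 4. Service 25; fixed 66; total 91.
{P1, P2, P3}: Z1→P1 6, Z2→P1 2, Z3→P1 7, Z4→P2 6, Z5→P2 4. Service 25; fixed 114; total 139.
No other subset beats 59.

Open P1 only; minimum total cost 59.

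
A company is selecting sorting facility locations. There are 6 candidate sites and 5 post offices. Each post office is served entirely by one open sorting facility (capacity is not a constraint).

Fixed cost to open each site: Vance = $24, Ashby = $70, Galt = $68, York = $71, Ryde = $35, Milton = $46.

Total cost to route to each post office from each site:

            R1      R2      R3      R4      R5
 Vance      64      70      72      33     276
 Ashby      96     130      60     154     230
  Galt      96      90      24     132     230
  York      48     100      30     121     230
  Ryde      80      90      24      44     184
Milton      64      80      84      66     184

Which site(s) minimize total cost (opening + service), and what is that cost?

For any fixed open set, each post office goes to its cheapest open site; total = fixed + service.
{Vance, Ryde}: R1→Vance 64, R2→Vance 70, R3→Ryde 24, R4→Vance 33, R5→Ryde 184. Service 375; fixed 59; total 434.
{Ryde}: service 422 + fixed 35 = 457
{Ryde, Milton}: R1→Milton 64, R2→Milton 80, R3→Ryde 24, R4→Ryde 44, R5→Ryde 184. Service 396; fixed 81; total 477.
{Vance, Ashby, Galt, York, Ryde, Milton}: service 359 + fixed 314 = 673
No other subset beats 434.

Open Vance and Ryde; minimum total cost 434.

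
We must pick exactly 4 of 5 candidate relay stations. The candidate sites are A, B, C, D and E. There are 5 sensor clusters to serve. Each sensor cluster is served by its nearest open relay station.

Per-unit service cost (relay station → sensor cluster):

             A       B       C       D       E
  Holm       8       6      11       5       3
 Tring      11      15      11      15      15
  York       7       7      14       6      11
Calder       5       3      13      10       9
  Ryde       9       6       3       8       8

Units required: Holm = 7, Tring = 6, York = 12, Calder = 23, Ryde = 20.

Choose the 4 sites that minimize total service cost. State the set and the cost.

Choose B, C, D and E; total service cost 288.

With exactly 4 open, each sensor cluster uses its cheapest among the chosen.
{B, C, D, E}: Holm→E 3·7=21, Tring→C 11·6=66, York→D 6·12=72, Calder→B 3·23=69, Ryde→C 3·20=60. Service cost 288.
{A, B, C, E}: service cost 300
{A, B, C, D}: service cost 302
Among all 5 size-4 choices, {B, C, D, E} is lowest.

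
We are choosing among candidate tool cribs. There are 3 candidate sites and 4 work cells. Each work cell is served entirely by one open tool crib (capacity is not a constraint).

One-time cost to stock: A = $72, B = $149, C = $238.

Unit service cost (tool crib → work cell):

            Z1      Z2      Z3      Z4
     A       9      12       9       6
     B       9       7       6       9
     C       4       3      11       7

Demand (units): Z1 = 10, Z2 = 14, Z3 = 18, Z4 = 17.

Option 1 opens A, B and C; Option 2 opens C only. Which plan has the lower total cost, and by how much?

Option 1: {A, B, C}: Z1→C 4·10=40, Z2→C 3·14=42, Z3→B 6·18=108, Z4→A 6·17=102. Service 292; fixed 459; total 751.
Option 2: {C}: Z1→C 4·10=40, Z2→C 3·14=42, Z3→C 11·18=198, Z4→C 7·17=119. Service 399; fixed 238; total 637.
Difference: |751 − 637| = 114.

Option 2 is cheaper by 114.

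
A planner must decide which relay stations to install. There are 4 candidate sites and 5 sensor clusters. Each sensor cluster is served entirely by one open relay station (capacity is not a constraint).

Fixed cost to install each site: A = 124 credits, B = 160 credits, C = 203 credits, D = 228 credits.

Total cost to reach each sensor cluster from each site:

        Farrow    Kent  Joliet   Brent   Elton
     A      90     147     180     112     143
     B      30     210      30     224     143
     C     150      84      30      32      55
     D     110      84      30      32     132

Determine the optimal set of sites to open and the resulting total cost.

Open C only; minimum total cost 554.

For any fixed open set, each sensor cluster goes to its cheapest open site; total = fixed + service.
{C}: Farrow→C 150, Kent→C 84, Joliet→C 30, Brent→C 32, Elton→C 55. Service 351; fixed 203; total 554.
{B, C}: Farrow→B 30, Kent→C 84, Joliet→B 30, Brent→C 32, Elton→C 55. Service 231; fixed 363; total 594.
{D}: service 388 + fixed 228 = 616
{A, B, C, D}: Farrow→B 30, Kent→C 84, Joliet→B 30, Brent→C 32, Elton→C 55. Service 231; fixed 715; total 946.
No other subset beats 554.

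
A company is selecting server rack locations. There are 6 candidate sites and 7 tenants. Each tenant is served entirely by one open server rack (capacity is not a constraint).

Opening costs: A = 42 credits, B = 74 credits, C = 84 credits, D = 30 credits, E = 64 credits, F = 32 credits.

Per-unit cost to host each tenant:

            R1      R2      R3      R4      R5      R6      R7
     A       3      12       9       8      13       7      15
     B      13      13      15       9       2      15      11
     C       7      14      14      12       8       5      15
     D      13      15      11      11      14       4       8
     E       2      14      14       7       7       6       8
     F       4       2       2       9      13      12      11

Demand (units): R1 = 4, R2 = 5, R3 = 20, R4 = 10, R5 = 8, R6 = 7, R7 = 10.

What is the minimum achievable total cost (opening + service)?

Minimum total cost: 402

For any fixed open set, each tenant goes to its cheapest open site; total = fixed + service.
{E, F}: R1→E 2·4=8, R2→F 2·5=10, R3→F 2·20=40, R4→E 7·10=70, R5→E 7·8=56, R6→E 6·7=42, R7→E 8·10=80. Service 306; fixed 96; total 402.
{B, D, F}: service 280 + fixed 136 = 416
{D, E, F}: R1→E 2·4=8, R2→F 2·5=10, R3→F 2·20=40, R4→E 7·10=70, R5→E 7·8=56, R6→D 4·7=28, R7→D 8·10=80. Service 292; fixed 126; total 418.
{A, B, C, D, E, F}: R1→E 2·4=8, R2→F 2·5=10, R3→F 2·20=40, R4→E 7·10=70, R5→B 2·8=16, R6→D 4·7=28, R7→D 8·10=80. Service 252; fixed 326; total 578.
No other subset beats 402.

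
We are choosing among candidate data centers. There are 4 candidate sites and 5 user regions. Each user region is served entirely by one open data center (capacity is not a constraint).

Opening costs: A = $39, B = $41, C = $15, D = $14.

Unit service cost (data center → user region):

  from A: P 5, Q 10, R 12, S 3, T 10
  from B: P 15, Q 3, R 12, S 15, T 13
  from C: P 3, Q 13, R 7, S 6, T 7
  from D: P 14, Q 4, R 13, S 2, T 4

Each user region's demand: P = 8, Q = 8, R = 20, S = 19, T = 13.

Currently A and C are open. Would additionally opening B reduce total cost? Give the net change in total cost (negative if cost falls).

Yes — net change −15 (cost falls by 15).

Current service cost with {A, C}: 392.
Adding B: each user region re-picks its cheapest; new service cost 336, saving 56.
Extra fixed cost: 41. Net change = 41 − 56 = -15.
(Totals: 446 → 431.)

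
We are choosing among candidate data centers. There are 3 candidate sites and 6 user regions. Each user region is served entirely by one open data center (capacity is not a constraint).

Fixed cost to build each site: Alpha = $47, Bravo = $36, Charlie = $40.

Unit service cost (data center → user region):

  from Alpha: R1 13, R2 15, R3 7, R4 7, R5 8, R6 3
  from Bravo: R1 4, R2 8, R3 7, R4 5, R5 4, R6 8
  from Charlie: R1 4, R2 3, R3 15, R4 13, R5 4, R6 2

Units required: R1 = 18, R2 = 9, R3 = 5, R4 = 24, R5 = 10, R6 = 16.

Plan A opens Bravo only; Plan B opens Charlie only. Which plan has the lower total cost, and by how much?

Plan A is cheaper by 95.

Plan A: {Bravo}: R1→Bravo 4·18=72, R2→Bravo 8·9=72, R3→Bravo 7·5=35, R4→Bravo 5·24=120, R5→Bravo 4·10=40, R6→Bravo 8·16=128. Service 467; fixed 36; total 503.
Plan B: {Charlie}: R1→Charlie 4·18=72, R2→Charlie 3·9=27, R3→Charlie 15·5=75, R4→Charlie 13·24=312, R5→Charlie 4·10=40, R6→Charlie 2·16=32. Service 558; fixed 40; total 598.
Difference: |503 − 598| = 95.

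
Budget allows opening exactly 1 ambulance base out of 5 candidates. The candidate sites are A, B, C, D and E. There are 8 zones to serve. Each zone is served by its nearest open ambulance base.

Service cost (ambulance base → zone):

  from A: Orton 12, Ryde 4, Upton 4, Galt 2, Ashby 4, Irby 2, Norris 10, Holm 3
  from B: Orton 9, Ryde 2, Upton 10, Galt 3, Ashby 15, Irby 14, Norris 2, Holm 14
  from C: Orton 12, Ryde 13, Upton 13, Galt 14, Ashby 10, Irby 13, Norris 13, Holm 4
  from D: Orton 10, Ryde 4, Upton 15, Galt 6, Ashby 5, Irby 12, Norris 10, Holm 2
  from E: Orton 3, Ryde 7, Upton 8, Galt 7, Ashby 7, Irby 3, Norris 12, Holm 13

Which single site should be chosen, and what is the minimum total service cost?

With exactly 1 open, each zone uses its cheapest among the chosen.
{A}: Orton→A 12, Ryde→A 4, Upton→A 4, Galt→A 2, Ashby→A 4, Irby→A 2, Norris→A 10, Holm→A 3. Service cost 41.
{E}: service cost 60
{D}: service cost 64
Among all 5 size-1 choices, {A} is lowest.

Choose A only; total service cost 41.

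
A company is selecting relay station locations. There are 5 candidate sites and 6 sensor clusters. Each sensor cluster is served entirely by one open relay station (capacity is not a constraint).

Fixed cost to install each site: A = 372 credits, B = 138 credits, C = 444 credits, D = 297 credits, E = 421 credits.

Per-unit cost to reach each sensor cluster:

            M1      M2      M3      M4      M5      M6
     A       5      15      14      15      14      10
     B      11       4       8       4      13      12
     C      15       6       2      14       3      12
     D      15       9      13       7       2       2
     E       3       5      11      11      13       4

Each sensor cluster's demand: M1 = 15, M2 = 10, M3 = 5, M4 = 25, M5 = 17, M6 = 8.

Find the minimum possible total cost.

Minimum total cost: 800

For any fixed open set, each sensor cluster goes to its cheapest open site; total = fixed + service.
{B}: M1→B 11·15=165, M2→B 4·10=40, M3→B 8·5=40, M4→B 4·25=100, M5→B 13·17=221, M6→B 12·8=96. Service 662; fixed 138; total 800.
{B, D}: service 395 + fixed 435 = 830
{D}: M1→D 15·15=225, M2→D 9·10=90, M3→D 13·5=65, M4→D 7·25=175, M5→D 2·17=34, M6→D 2·8=16. Service 605; fixed 297; total 902.
{A, B, C, D, E}: M1→E 3·15=45, M2→B 4·10=40, M3→C 2·5=10, M4→B 4·25=100, M5→D 2·17=34, M6→D 2·8=16. Service 245; fixed 1672; total 1917.
No other subset beats 800.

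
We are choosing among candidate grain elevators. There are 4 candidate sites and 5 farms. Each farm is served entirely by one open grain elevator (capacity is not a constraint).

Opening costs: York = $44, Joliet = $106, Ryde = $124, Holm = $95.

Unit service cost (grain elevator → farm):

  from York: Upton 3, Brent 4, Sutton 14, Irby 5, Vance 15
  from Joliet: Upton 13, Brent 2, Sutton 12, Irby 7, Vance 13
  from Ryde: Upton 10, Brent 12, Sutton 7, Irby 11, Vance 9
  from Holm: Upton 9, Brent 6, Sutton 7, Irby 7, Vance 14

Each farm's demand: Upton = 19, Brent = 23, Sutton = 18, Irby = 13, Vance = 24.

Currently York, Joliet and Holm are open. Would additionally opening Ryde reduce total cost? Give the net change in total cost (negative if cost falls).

Current service cost with {York, Joliet, Holm}: 606.
Adding Ryde: each farm re-picks its cheapest; new service cost 510, saving 96.
Extra fixed cost: 124. Net change = 124 − 96 = 28.
(Totals: 851 → 879.)

No — net change +28 (cost rises by 28).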